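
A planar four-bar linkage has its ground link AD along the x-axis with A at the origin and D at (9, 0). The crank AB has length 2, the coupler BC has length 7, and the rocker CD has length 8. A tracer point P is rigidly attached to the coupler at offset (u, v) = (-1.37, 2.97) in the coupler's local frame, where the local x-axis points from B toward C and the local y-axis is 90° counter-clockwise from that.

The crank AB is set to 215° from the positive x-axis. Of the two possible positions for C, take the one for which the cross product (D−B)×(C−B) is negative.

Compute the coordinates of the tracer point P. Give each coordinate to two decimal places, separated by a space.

A=(0,0), D=(9.00,0)
B = A + 2.00·(cos215°, sin215°) = (-1.6383, -1.1472)
|BD| = 10.7000
circle(B,7.00) ∩ circle(D,8.00): a=4.6491, h=5.2332
  candidates: C₊=(2.4229,4.5543) cross=55.995; C₋=(3.5450,-5.8518) cross=-55.995
  mode - wants cross < 0 → take C=(3.5450,-5.8518) (cross=-55.995)
ex = (C−B)/|BC| = (0.7405,-0.6721); ey = (0.6721,0.7405)
P = B + -1.37·ex + 2.97·ey = (-0.6567,1.9728)

-0.66 1.97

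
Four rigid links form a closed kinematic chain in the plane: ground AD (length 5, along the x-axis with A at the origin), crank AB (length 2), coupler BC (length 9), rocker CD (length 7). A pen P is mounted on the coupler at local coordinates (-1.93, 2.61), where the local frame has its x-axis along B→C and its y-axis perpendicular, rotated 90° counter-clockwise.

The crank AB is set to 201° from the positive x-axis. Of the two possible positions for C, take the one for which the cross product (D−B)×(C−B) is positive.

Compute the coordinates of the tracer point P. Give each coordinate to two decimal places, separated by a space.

A=(0,0), D=(5.00,0)
B = A + 2.00·(cos201°, sin201°) = (-1.8672, -0.7167)
|BD| = 6.9045
circle(B,9.00) ∩ circle(D,7.00): a=5.7696, h=6.9074
  candidates: C₊=(3.1542,6.7523) cross=47.692; C₋=(4.5883,-6.9879) cross=-47.692
  mode + wants cross > 0 → take C=(3.1542,6.7523) (cross=47.692)
ex = (C−B)/|BC| = (0.5579,0.8299); ey = (-0.8299,0.5579)
P = B + -1.93·ex + 2.61·ey = (-5.1100,-0.8622)

-5.11 -0.86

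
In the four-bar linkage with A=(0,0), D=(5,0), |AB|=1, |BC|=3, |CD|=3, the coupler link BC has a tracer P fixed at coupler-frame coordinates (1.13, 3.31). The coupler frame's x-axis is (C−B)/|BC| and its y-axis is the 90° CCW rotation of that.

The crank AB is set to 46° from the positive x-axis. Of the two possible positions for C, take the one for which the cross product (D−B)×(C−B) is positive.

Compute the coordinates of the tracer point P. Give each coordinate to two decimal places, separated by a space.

A=(0,0), D=(5.00,0)
B = A + 1.00·(cos46°, sin46°) = (0.6947, 0.7193)
|BD| = 4.3650
circle(B,3.00) ∩ circle(D,3.00): a=2.1825, h=2.0583
  candidates: C₊=(3.1865,2.3898) cross=8.985; C₋=(2.5081,-1.6705) cross=-8.985
  mode + wants cross > 0 → take C=(3.1865,2.3898) (cross=8.985)
ex = (C−B)/|BC| = (0.8306,0.5568); ey = (-0.5568,0.8306)
P = B + 1.13·ex + 3.31·ey = (-0.2099,4.0979)

-0.21 4.10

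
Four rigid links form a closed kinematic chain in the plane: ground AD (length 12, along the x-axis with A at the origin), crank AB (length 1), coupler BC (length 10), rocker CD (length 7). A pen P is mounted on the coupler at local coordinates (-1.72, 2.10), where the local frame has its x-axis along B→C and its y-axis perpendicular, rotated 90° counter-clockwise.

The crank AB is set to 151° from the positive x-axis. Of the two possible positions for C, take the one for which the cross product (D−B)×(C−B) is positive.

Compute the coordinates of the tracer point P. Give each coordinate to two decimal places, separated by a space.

-3.42 1.42

A=(0,0), D=(12.00,0)
B = A + 1.00·(cos151°, sin151°) = (-0.8746, 0.4848)
|BD| = 12.8837
circle(B,10.00) ∩ circle(D,7.00): a=8.4211, h=5.3930
  candidates: C₊=(7.7435,5.5571) cross=69.483; C₋=(7.3376,-5.2213) cross=-69.483
  mode + wants cross > 0 → take C=(7.7435,5.5571) (cross=69.483)
ex = (C−B)/|BC| = (0.8618,0.5072); ey = (-0.5072,0.8618)
P = B + -1.72·ex + 2.10·ey = (-3.4221,1.4222)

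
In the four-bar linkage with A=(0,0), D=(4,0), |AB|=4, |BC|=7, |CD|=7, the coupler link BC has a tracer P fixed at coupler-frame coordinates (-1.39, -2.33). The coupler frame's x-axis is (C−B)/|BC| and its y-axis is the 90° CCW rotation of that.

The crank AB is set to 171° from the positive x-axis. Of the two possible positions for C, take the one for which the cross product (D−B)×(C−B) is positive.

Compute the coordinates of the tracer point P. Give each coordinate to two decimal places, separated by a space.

-3.02 -1.92

A=(0,0), D=(4.00,0)
B = A + 4.00·(cos171°, sin171°) = (-3.9508, 0.6257)
|BD| = 7.9753
circle(B,7.00) ∩ circle(D,7.00): a=3.9877, h=5.7531
  candidates: C₊=(0.4760,6.0483) cross=45.883; C₋=(-0.4268,-5.4225) cross=-45.883
  mode + wants cross > 0 → take C=(0.4760,6.0483) (cross=45.883)
ex = (C−B)/|BC| = (0.6324,0.7746); ey = (-0.7746,0.6324)
P = B + -1.39·ex + -2.33·ey = (-3.0249,-1.9245)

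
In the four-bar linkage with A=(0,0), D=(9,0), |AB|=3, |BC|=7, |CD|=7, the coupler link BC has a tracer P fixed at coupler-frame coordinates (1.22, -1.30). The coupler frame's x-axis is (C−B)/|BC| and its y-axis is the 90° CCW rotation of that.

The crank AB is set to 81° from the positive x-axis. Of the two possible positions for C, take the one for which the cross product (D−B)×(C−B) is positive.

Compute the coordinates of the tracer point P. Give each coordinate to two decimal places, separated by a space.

2.18 2.47

A=(0,0), D=(9.00,0)
B = A + 3.00·(cos81°, sin81°) = (0.4693, 2.9631)
|BD| = 9.0306
circle(B,7.00) ∩ circle(D,7.00): a=4.5153, h=5.3490
  candidates: C₊=(6.4897,6.5344) cross=48.305; C₋=(2.9796,-3.5713) cross=-48.305
  mode + wants cross > 0 → take C=(6.4897,6.5344) (cross=48.305)
ex = (C−B)/|BC| = (0.8601,0.5102); ey = (-0.5102,0.8601)
P = B + 1.22·ex + -1.30·ey = (2.1818,2.4674)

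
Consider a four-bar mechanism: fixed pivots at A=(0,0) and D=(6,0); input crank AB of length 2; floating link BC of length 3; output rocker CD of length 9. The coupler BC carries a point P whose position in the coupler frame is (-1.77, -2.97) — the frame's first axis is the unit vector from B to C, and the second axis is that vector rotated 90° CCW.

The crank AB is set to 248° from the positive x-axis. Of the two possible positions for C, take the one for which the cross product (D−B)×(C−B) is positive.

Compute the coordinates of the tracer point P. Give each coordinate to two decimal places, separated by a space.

A=(0,0), D=(6.00,0)
B = A + 2.00·(cos248°, sin248°) = (-0.7492, -1.8544)
|BD| = 6.9993
circle(B,3.00) ∩ circle(D,9.00): a=-1.6437, h=2.5096
  candidates: C₊=(-2.9991,0.1301) cross=17.566; C₋=(-1.6693,-4.7098) cross=-17.566
  mode + wants cross > 0 → take C=(-2.9991,0.1301) (cross=17.566)
ex = (C−B)/|BC| = (-0.7499,0.6615); ey = (-0.6615,-0.7499)
P = B + -1.77·ex + -2.97·ey = (2.5428,-0.7979)

2.54 -0.80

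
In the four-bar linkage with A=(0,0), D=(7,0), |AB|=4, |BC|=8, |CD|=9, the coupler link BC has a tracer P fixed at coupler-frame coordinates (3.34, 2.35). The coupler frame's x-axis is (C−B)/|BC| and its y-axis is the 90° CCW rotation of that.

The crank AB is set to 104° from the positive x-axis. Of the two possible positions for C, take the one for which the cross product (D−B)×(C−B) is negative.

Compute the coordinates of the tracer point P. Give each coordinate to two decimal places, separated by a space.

A=(0,0), D=(7.00,0)
B = A + 4.00·(cos104°, sin104°) = (-0.9677, 3.8812)
|BD| = 8.8627
circle(B,8.00) ∩ circle(D,9.00): a=3.4723, h=7.2072
  candidates: C₊=(5.3101,8.8399) cross=63.875; C₋=(-1.0022,-4.1187) cross=-63.875
  mode - wants cross < 0 → take C=(-1.0022,-4.1187) (cross=-63.875)
ex = (C−B)/|BC| = (-0.0043,-1.0000); ey = (1.0000,-0.0043)
P = B + 3.34·ex + 2.35·ey = (1.3679,0.5311)

1.37 0.53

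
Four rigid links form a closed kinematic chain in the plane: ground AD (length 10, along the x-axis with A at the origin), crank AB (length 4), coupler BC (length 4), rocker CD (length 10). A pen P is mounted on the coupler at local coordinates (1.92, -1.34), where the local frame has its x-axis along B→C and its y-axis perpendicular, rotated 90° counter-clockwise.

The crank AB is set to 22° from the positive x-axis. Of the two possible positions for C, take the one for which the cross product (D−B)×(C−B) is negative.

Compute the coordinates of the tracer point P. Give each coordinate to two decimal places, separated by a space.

A=(0,0), D=(10.00,0)
B = A + 4.00·(cos22°, sin22°) = (3.7087, 1.4984)
|BD| = 6.4672
circle(B,4.00) ∩ circle(D,10.00): a=-3.2606, h=2.3169
  candidates: C₊=(1.0736,4.5078) cross=14.984; C₋=(0.0000,0.0000) cross=-14.984
  mode - wants cross < 0 → take C=(0.0000,0.0000) (cross=-14.984)
ex = (C−B)/|BC| = (-0.9272,-0.3746); ey = (0.3746,-0.9272)
P = B + 1.92·ex + -1.34·ey = (1.4266,2.0216)

1.43 2.02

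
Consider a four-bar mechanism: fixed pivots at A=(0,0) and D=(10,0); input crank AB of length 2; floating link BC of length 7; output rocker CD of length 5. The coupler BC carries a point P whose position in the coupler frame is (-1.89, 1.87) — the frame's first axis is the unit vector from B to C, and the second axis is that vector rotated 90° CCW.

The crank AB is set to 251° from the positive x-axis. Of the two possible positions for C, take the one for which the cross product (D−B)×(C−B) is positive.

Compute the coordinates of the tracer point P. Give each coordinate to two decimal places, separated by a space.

-3.24 -1.28

A=(0,0), D=(10.00,0)
B = A + 2.00·(cos251°, sin251°) = (-0.6511, -1.8910)
|BD| = 10.8177
circle(B,7.00) ∩ circle(D,5.00): a=6.5181, h=2.5522
  candidates: C₊=(5.3205,1.7613) cross=27.609; C₋=(6.2128,-3.2645) cross=-27.609
  mode + wants cross > 0 → take C=(5.3205,1.7613) (cross=27.609)
ex = (C−B)/|BC| = (0.8531,0.5218); ey = (-0.5218,0.8531)
P = B + -1.89·ex + 1.87·ey = (-3.2392,-1.2819)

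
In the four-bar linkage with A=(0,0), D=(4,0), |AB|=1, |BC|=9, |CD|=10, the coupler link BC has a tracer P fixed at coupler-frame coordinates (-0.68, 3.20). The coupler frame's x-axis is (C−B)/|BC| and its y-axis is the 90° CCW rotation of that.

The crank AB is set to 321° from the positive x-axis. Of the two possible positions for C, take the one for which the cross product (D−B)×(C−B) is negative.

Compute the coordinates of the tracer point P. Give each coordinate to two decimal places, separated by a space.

3.94 0.22

A=(0,0), D=(4.00,0)
B = A + 1.00·(cos321°, sin321°) = (0.7771, -0.6293)
|BD| = 3.2837
circle(B,9.00) ∩ circle(D,10.00): a=-1.2512, h=8.9126
  candidates: C₊=(-2.1589,7.8783) cross=29.267; C₋=(1.2572,-9.6165) cross=-29.267
  mode - wants cross < 0 → take C=(1.2572,-9.6165) (cross=-29.267)
ex = (C−B)/|BC| = (0.0533,-0.9986); ey = (0.9986,0.0533)
P = B + -0.68·ex + 3.20·ey = (3.9363,0.2204)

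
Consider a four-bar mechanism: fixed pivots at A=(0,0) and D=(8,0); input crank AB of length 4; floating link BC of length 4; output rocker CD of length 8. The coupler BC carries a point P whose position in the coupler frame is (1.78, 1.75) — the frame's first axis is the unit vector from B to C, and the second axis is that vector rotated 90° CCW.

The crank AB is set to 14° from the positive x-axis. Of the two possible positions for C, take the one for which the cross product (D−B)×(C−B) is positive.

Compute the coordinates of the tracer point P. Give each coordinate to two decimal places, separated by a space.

A=(0,0), D=(8.00,0)
B = A + 4.00·(cos14°, sin14°) = (3.8812, 0.9677)
|BD| = 4.2310
circle(B,4.00) ∩ circle(D,8.00): a=-3.5570, h=1.8297
  candidates: C₊=(0.8370,3.5624) cross=7.742; C₋=(-0.0000,-0.0000) cross=-7.742
  mode + wants cross > 0 → take C=(0.8370,3.5624) (cross=7.742)
ex = (C−B)/|BC| = (-0.7611,0.6487); ey = (-0.6487,-0.7611)
P = B + 1.78·ex + 1.75·ey = (1.3913,0.7905)

1.39 0.79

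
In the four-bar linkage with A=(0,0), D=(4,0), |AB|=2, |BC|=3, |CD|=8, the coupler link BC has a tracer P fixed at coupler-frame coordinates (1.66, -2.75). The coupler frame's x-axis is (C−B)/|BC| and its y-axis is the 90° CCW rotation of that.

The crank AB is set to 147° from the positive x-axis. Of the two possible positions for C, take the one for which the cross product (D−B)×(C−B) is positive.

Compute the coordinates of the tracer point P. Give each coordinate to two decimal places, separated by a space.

A=(0,0), D=(4.00,0)
B = A + 2.00·(cos147°, sin147°) = (-1.6773, 1.0893)
|BD| = 5.7809
circle(B,3.00) ∩ circle(D,8.00): a=-1.8666, h=2.3486
  candidates: C₊=(-3.0680,3.7475) cross=13.577; C₋=(-3.9530,-0.8655) cross=-13.577
  mode + wants cross > 0 → take C=(-3.0680,3.7475) (cross=13.577)
ex = (C−B)/|BC| = (-0.4635,0.8861); ey = (-0.8861,-0.4635)
P = B + 1.66·ex + -2.75·ey = (-0.0101,3.8349)

-0.01 3.83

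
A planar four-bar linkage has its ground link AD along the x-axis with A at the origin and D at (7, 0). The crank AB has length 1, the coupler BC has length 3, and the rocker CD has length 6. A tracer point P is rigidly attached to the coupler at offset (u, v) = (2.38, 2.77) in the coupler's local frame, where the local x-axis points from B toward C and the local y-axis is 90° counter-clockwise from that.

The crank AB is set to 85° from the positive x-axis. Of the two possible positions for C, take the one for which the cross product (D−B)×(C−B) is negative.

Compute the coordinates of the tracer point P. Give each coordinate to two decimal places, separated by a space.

A=(0,0), D=(7.00,0)
B = A + 1.00·(cos85°, sin85°) = (0.0872, 0.9962)
|BD| = 6.9843
circle(B,3.00) ∩ circle(D,6.00): a=1.5592, h=2.5630
  candidates: C₊=(1.9960,3.3106) cross=17.901; C₋=(1.2649,-1.7630) cross=-17.901
  mode - wants cross < 0 → take C=(1.2649,-1.7630) (cross=-17.901)
ex = (C−B)/|BC| = (0.3926,-0.9197); ey = (0.9197,0.3926)
P = B + 2.38·ex + 2.77·ey = (3.5691,-0.1053)

3.57 -0.11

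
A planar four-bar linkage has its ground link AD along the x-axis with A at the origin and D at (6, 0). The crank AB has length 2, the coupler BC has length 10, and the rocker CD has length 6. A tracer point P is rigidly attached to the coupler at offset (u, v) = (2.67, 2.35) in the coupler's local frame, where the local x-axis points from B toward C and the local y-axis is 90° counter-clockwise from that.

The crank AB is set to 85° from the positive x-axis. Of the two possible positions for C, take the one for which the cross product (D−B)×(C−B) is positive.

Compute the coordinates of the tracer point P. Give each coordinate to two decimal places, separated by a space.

A=(0,0), D=(6.00,0)
B = A + 2.00·(cos85°, sin85°) = (0.1743, 1.9924)
|BD| = 6.1570
circle(B,10.00) ∩ circle(D,6.00): a=8.2758, h=5.6134
  candidates: C₊=(9.8214,4.6257) cross=34.562; C₋=(6.1884,-5.9970) cross=-34.562
  mode + wants cross > 0 → take C=(9.8214,4.6257) (cross=34.562)
ex = (C−B)/|BC| = (0.9647,0.2633); ey = (-0.2633,0.9647)
P = B + 2.67·ex + 2.35·ey = (2.1312,4.9625)

2.13 4.96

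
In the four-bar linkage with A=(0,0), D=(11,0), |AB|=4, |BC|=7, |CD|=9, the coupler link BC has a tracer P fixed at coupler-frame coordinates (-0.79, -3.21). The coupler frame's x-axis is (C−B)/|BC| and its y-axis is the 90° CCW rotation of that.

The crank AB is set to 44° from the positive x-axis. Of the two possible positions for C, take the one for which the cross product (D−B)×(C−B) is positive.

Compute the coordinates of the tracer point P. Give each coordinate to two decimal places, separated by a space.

4.87 0.14

A=(0,0), D=(11.00,0)
B = A + 4.00·(cos44°, sin44°) = (2.8774, 2.7786)
|BD| = 8.5848
circle(B,7.00) ∩ circle(D,9.00): a=2.4286, h=6.5652
  candidates: C₊=(7.3002,8.2044) cross=56.361; C₋=(3.0503,-4.2192) cross=-56.361
  mode + wants cross > 0 → take C=(7.3002,8.2044) (cross=56.361)
ex = (C−B)/|BC| = (0.6318,0.7751); ey = (-0.7751,0.6318)
P = B + -0.79·ex + -3.21·ey = (4.8663,0.1381)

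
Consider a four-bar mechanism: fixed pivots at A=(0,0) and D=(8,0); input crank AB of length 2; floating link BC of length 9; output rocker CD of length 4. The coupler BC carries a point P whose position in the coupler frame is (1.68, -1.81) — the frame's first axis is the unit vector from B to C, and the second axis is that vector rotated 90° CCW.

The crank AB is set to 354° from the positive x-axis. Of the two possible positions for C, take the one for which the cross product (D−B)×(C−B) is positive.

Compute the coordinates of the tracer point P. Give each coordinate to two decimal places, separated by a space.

4.24 -1.23

A=(0,0), D=(8.00,0)
B = A + 2.00·(cos354°, sin354°) = (1.9890, -0.2091)
|BD| = 6.0146
circle(B,9.00) ∩ circle(D,4.00): a=8.4108, h=3.2028
  candidates: C₊=(10.2835,3.2842) cross=19.264; C₋=(10.5061,-3.1176) cross=-19.264
  mode + wants cross > 0 → take C=(10.2835,3.2842) (cross=19.264)
ex = (C−B)/|BC| = (0.9216,0.3881); ey = (-0.3881,0.9216)
P = B + 1.68·ex + -1.81·ey = (4.2399,-1.2251)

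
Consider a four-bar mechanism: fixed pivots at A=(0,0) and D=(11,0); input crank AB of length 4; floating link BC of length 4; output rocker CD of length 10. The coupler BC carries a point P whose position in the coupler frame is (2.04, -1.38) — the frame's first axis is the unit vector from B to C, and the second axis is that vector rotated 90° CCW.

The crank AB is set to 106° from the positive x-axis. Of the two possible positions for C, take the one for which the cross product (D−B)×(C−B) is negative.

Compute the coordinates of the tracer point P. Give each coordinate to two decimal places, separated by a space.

A=(0,0), D=(11.00,0)
B = A + 4.00·(cos106°, sin106°) = (-1.1025, 3.8450)
|BD| = 12.6987
circle(B,4.00) ∩ circle(D,10.00): a=3.0419, h=2.5975
  candidates: C₊=(2.5830,5.3995) cross=32.984; C₋=(1.0101,0.4484) cross=-32.984
  mode - wants cross < 0 → take C=(1.0101,0.4484) (cross=-32.984)
ex = (C−B)/|BC| = (0.5282,-0.8491); ey = (0.8491,0.5282)
P = B + 2.04·ex + -1.38·ey = (-1.1969,1.3839)

-1.20 1.38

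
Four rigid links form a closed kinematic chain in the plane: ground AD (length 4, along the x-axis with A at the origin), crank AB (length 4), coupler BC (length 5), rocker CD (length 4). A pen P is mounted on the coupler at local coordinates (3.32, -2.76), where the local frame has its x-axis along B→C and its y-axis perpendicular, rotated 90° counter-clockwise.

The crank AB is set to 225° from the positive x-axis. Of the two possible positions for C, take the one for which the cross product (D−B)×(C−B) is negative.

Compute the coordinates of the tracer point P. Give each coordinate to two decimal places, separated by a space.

0.07 -6.03

A=(0,0), D=(4.00,0)
B = A + 4.00·(cos225°, sin225°) = (-2.8284, -2.8284)
|BD| = 7.3910
circle(B,5.00) ∩ circle(D,4.00): a=4.3044, h=2.5441
  candidates: C₊=(0.1747,1.1692) cross=18.804; C₋=(2.1219,-3.5317) cross=-18.804
  mode - wants cross < 0 → take C=(2.1219,-3.5317) (cross=-18.804)
ex = (C−B)/|BC| = (0.9901,-0.1406); ey = (0.1406,0.9901)
P = B + 3.32·ex + -2.76·ey = (0.0704,-6.0279)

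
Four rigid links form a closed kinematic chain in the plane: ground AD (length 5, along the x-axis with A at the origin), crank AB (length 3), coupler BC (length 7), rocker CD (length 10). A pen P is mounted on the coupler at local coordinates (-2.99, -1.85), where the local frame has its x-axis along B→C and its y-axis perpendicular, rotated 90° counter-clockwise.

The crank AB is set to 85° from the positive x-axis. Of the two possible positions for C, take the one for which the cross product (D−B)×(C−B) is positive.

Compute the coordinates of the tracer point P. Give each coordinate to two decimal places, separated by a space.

1.11 -0.42

A=(0,0), D=(5.00,0)
B = A + 3.00·(cos85°, sin85°) = (0.2615, 2.9886)
|BD| = 5.6023
circle(B,7.00) ∩ circle(D,10.00): a=-1.7506, h=6.7776
  candidates: C₊=(2.3963,9.6551) cross=37.970; C₋=(-4.8348,-1.8102) cross=-37.970
  mode + wants cross > 0 → take C=(2.3963,9.6551) (cross=37.970)
ex = (C−B)/|BC| = (0.3050,0.9524); ey = (-0.9524,0.3050)
P = B + -2.99·ex + -1.85·ey = (1.1114,-0.4232)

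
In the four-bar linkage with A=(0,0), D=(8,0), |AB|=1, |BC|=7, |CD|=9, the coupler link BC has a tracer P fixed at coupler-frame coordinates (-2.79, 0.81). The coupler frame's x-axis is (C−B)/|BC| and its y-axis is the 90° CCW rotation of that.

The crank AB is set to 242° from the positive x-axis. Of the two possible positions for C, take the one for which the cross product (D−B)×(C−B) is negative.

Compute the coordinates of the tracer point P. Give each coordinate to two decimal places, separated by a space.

A=(0,0), D=(8.00,0)
B = A + 1.00·(cos242°, sin242°) = (-0.4695, -0.8829)
|BD| = 8.5154
circle(B,7.00) ∩ circle(D,9.00): a=2.3787, h=6.5834
  candidates: C₊=(1.2138,5.9117) cross=56.060; C₋=(2.5791,-7.1843) cross=-56.060
  mode - wants cross < 0 → take C=(2.5791,-7.1843) (cross=-56.060)
ex = (C−B)/|BC| = (0.4355,-0.9002); ey = (0.9002,0.4355)
P = B + -2.79·ex + 0.81·ey = (-0.9554,1.9813)

-0.96 1.98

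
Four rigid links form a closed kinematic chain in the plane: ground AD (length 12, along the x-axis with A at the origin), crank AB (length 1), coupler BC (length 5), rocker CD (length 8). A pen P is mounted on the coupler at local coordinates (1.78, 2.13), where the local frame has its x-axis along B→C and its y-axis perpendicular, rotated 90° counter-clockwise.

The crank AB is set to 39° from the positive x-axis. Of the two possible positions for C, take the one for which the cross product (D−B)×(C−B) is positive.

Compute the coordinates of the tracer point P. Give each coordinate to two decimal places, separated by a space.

0.98 3.40

A=(0,0), D=(12.00,0)
B = A + 1.00·(cos39°, sin39°) = (0.7771, 0.6293)
|BD| = 11.2405
circle(B,5.00) ∩ circle(D,8.00): a=3.8854, h=3.1470
  candidates: C₊=(4.8327,3.5538) cross=35.373; C₋=(4.4803,-2.7302) cross=-35.373
  mode + wants cross > 0 → take C=(4.8327,3.5538) (cross=35.373)
ex = (C−B)/|BC| = (0.8111,0.5849); ey = (-0.5849,0.8111)
P = B + 1.78·ex + 2.13·ey = (0.9751,3.3981)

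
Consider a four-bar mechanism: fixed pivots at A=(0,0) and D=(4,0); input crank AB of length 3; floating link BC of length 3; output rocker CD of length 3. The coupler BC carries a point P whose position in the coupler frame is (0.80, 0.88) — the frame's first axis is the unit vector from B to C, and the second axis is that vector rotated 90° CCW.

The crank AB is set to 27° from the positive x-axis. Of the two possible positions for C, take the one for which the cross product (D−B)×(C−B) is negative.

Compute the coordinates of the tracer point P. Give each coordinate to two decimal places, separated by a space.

3.09 0.25

A=(0,0), D=(4.00,0)
B = A + 3.00·(cos27°, sin27°) = (2.6730, 1.3620)
|BD| = 1.9015
circle(B,3.00) ∩ circle(D,3.00): a=0.9508, h=2.8454
  candidates: C₊=(5.3745,2.6666) cross=5.411; C₋=(1.2985,-1.3046) cross=-5.411
  mode - wants cross < 0 → take C=(1.2985,-1.3046) (cross=-5.411)
ex = (C−B)/|BC| = (-0.4582,-0.8889); ey = (0.8889,-0.4582)
P = B + 0.80·ex + 0.88·ey = (3.0887,0.2477)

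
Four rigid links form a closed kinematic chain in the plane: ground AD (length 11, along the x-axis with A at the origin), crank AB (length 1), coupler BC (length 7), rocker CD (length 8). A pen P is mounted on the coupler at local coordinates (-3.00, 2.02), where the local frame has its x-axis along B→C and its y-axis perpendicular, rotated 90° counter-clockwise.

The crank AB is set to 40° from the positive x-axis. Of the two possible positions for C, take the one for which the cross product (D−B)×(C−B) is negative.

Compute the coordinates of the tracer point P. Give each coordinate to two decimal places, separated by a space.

0.68 4.26

A=(0,0), D=(11.00,0)
B = A + 1.00·(cos40°, sin40°) = (0.7660, 0.6428)
|BD| = 10.2541
circle(B,7.00) ∩ circle(D,8.00): a=4.3956, h=5.4478
  candidates: C₊=(5.4945,5.8043) cross=55.862; C₋=(4.8115,-5.0698) cross=-55.862
  mode - wants cross < 0 → take C=(4.8115,-5.0698) (cross=-55.862)
ex = (C−B)/|BC| = (0.5779,-0.8161); ey = (0.8161,0.5779)
P = B + -3.00·ex + 2.02·ey = (0.6808,4.2585)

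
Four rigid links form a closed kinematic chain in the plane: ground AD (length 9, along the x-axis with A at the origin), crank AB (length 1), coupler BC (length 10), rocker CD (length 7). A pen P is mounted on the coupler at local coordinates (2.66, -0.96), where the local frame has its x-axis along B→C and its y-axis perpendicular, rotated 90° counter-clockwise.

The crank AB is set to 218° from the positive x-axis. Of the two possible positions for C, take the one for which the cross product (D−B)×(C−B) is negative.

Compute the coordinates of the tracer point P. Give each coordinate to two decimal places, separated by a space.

A=(0,0), D=(9.00,0)
B = A + 1.00·(cos218°, sin218°) = (-0.7880, -0.6157)
|BD| = 9.8074
circle(B,10.00) ∩ circle(D,7.00): a=7.5038, h=6.6101
  candidates: C₊=(6.2860,6.4525) cross=64.828; C₋=(7.1159,-6.7417) cross=-64.828
  mode - wants cross < 0 → take C=(7.1159,-6.7417) (cross=-64.828)
ex = (C−B)/|BC| = (0.7904,-0.6126); ey = (0.6126,0.7904)
P = B + 2.66·ex + -0.96·ey = (0.7263,-3.0040)

0.73 -3.00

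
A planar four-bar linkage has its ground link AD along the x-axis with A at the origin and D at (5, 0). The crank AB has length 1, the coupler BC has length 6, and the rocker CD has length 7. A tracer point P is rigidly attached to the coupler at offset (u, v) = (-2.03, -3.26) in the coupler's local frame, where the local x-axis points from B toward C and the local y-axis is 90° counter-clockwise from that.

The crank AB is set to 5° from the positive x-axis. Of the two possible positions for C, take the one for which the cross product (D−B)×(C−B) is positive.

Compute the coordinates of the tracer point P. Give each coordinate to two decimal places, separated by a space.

4.07 -2.21

A=(0,0), D=(5.00,0)
B = A + 1.00·(cos5°, sin5°) = (0.9962, 0.0872)
|BD| = 4.0048
circle(B,6.00) ∩ circle(D,7.00): a=0.3793, h=5.9880
  candidates: C₊=(1.5057,6.0655) cross=23.980; C₋=(1.2451,-5.9077) cross=-23.980
  mode + wants cross > 0 → take C=(1.5057,6.0655) (cross=23.980)
ex = (C−B)/|BC| = (0.0849,0.9964); ey = (-0.9964,0.0849)
P = B + -2.03·ex + -3.26·ey = (4.0720,-2.2124)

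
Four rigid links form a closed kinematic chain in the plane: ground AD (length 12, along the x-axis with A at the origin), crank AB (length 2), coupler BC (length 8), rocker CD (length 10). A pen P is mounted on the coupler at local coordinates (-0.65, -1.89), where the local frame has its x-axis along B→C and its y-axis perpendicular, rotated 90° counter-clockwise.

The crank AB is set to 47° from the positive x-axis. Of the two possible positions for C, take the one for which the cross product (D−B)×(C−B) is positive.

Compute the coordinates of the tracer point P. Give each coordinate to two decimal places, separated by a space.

2.53 -0.16

A=(0,0), D=(12.00,0)
B = A + 2.00·(cos47°, sin47°) = (1.3640, 1.4627)
|BD| = 10.7361
circle(B,8.00) ∩ circle(D,10.00): a=3.6915, h=7.0974
  candidates: C₊=(5.9880,7.9910) cross=76.198; C₋=(4.0541,-6.0714) cross=-76.198
  mode + wants cross > 0 → take C=(5.9880,7.9910) (cross=76.198)
ex = (C−B)/|BC| = (0.5780,0.8160); ey = (-0.8160,0.5780)
P = B + -0.65·ex + -1.89·ey = (2.5306,-0.1601)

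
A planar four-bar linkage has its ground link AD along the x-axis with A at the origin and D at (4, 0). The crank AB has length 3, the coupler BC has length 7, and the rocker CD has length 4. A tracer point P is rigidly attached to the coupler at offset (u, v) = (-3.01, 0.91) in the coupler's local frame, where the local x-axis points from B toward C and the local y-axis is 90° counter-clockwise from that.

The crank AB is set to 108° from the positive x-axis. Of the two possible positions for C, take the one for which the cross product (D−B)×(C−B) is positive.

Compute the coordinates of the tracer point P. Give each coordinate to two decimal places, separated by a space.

A=(0,0), D=(4.00,0)
B = A + 3.00·(cos108°, sin108°) = (-0.9271, 2.8532)
|BD| = 5.6935
circle(B,7.00) ∩ circle(D,4.00): a=5.7448, h=3.9997
  candidates: C₊=(6.0487,3.4355) cross=22.772; C₋=(2.0400,-3.4869) cross=-22.772
  mode + wants cross > 0 → take C=(6.0487,3.4355) (cross=22.772)
ex = (C−B)/|BC| = (0.9965,0.0832); ey = (-0.0832,0.9965)
P = B + -3.01·ex + 0.91·ey = (-4.0023,3.5096)

-4.00 3.51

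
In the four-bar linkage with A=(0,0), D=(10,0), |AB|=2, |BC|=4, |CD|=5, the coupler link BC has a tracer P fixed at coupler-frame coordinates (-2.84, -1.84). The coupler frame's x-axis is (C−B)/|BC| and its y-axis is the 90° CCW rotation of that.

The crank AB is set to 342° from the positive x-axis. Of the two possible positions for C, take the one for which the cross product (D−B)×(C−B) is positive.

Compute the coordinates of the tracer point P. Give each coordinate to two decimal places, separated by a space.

A=(0,0), D=(10.00,0)
B = A + 2.00·(cos342°, sin342°) = (1.9021, -0.6180)
|BD| = 8.1214
circle(B,4.00) ∩ circle(D,5.00): a=3.5066, h=1.9245
  candidates: C₊=(5.2521,1.5677) cross=15.629; C₋=(5.5450,-2.2701) cross=-15.629
  mode + wants cross > 0 → take C=(5.2521,1.5677) (cross=15.629)
ex = (C−B)/|BC| = (0.8375,0.5464); ey = (-0.5464,0.8375)
P = B + -2.84·ex + -1.84·ey = (0.5290,-3.7109)

0.53 -3.71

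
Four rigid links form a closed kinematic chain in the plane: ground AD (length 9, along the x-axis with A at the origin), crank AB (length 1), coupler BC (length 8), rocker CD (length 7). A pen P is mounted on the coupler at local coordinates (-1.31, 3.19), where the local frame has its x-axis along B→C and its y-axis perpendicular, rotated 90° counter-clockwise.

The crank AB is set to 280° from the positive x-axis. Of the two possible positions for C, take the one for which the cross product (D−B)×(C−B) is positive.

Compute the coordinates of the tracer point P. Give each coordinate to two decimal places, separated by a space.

A=(0,0), D=(9.00,0)
B = A + 1.00·(cos280°, sin280°) = (0.1736, -0.9848)
|BD| = 8.8811
circle(B,8.00) ∩ circle(D,7.00): a=5.2850, h=6.0057
  candidates: C₊=(4.7601,5.5699) cross=53.337; C₋=(6.0921,-6.3674) cross=-53.337
  mode + wants cross > 0 → take C=(4.7601,5.5699) (cross=53.337)
ex = (C−B)/|BC| = (0.5733,0.8193); ey = (-0.8193,0.5733)
P = B + -1.31·ex + 3.19·ey = (-3.1911,-0.2293)

-3.19 -0.23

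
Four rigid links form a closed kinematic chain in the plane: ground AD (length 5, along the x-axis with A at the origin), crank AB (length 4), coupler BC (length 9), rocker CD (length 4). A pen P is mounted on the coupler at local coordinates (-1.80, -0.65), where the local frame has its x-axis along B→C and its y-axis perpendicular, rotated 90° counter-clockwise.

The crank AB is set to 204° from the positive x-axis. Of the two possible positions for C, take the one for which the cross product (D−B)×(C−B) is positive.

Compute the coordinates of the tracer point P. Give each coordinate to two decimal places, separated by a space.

A=(0,0), D=(5.00,0)
B = A + 4.00·(cos204°, sin204°) = (-3.6542, -1.6269)
|BD| = 8.8058
circle(B,9.00) ∩ circle(D,4.00): a=8.0936, h=3.9361
  candidates: C₊=(3.5729,3.7368) cross=34.660; C₋=(5.0274,-3.9999) cross=-34.660
  mode + wants cross > 0 → take C=(3.5729,3.7368) (cross=34.660)
ex = (C−B)/|BC| = (0.8030,0.5960); ey = (-0.5960,0.8030)
P = B + -1.80·ex + -0.65·ey = (-4.7122,-3.2216)

-4.71 -3.22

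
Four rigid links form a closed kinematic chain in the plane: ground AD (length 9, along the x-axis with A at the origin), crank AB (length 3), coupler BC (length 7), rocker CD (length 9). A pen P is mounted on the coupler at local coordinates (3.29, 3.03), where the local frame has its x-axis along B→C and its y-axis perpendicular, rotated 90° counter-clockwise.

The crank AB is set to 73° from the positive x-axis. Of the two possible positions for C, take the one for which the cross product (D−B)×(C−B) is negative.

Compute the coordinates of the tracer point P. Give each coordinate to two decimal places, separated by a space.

3.97 -0.37

A=(0,0), D=(9.00,0)
B = A + 3.00·(cos73°, sin73°) = (0.8771, 2.8689)
|BD| = 8.6146
circle(B,7.00) ∩ circle(D,9.00): a=2.4500, h=6.5572
  candidates: C₊=(5.3710,8.2359) cross=56.488; C₋=(1.0035,-4.1299) cross=-56.488
  mode - wants cross < 0 → take C=(1.0035,-4.1299) (cross=-56.488)
ex = (C−B)/|BC| = (0.0181,-0.9998); ey = (0.9998,0.0181)
P = B + 3.29·ex + 3.03·ey = (3.9660,-0.3658)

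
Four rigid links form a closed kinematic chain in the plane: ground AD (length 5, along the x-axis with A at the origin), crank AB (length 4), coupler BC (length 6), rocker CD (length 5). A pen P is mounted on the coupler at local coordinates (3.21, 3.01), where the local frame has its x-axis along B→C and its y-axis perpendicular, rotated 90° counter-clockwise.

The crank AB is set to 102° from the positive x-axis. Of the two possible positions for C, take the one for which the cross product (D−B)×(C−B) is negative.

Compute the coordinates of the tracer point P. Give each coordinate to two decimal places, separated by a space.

2.77 1.39

A=(0,0), D=(5.00,0)
B = A + 4.00·(cos102°, sin102°) = (-0.8316, 3.9126)
|BD| = 7.0226
circle(B,6.00) ∩ circle(D,5.00): a=4.2945, h=4.1902
  candidates: C₊=(5.0691,4.9995) cross=29.426; C₋=(0.4000,-1.9596) cross=-29.426
  mode - wants cross < 0 → take C=(0.4000,-1.9596) (cross=-29.426)
ex = (C−B)/|BC| = (0.2053,-0.9787); ey = (0.9787,0.2053)
P = B + 3.21·ex + 3.01·ey = (2.7732,1.3888)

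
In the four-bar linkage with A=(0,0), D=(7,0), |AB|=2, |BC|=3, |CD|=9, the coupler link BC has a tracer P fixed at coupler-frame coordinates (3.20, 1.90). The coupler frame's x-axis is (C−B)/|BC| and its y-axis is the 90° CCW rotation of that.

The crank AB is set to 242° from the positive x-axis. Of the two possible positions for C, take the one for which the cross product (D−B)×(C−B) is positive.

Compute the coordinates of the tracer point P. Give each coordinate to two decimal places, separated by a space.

A=(0,0), D=(7.00,0)
B = A + 2.00·(cos242°, sin242°) = (-0.9389, -1.7659)
|BD| = 8.1330
circle(B,3.00) ∩ circle(D,9.00): a=-0.3599, h=2.9783
  candidates: C₊=(-1.9370,1.0632) cross=24.223; C₋=(-0.6436,-4.7513) cross=-24.223
  mode + wants cross > 0 → take C=(-1.9370,1.0632) (cross=24.223)
ex = (C−B)/|BC| = (-0.3327,0.9430); ey = (-0.9430,-0.3327)
P = B + 3.20·ex + 1.90·ey = (-3.7953,0.6197)

-3.80 0.62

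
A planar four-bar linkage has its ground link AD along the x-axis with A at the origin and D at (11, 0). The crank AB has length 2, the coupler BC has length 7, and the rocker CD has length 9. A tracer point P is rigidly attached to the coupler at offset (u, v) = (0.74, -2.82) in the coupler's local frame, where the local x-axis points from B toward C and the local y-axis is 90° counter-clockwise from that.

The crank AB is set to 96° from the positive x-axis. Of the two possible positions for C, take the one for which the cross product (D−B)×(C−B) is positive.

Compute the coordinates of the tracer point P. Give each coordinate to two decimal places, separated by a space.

2.23 0.40

A=(0,0), D=(11.00,0)
B = A + 2.00·(cos96°, sin96°) = (-0.2091, 1.9890)
|BD| = 11.3842
circle(B,7.00) ∩ circle(D,9.00): a=4.2866, h=5.5340
  candidates: C₊=(4.9785,6.6889) cross=63.000; C₋=(3.0447,-4.2088) cross=-63.000
  mode + wants cross > 0 → take C=(4.9785,6.6889) (cross=63.000)
ex = (C−B)/|BC| = (0.7411,0.6714); ey = (-0.6714,0.7411)
P = B + 0.74·ex + -2.82·ey = (2.2327,0.3960)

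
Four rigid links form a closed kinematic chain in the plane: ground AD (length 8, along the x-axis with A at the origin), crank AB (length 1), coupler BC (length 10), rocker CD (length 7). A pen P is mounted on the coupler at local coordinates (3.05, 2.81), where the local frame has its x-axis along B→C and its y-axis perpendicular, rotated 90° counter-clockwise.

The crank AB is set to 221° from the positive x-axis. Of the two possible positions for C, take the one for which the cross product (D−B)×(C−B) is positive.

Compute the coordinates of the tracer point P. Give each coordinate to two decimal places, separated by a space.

-0.76 3.49

A=(0,0), D=(8.00,0)
B = A + 1.00·(cos221°, sin221°) = (-0.7547, -0.6561)
|BD| = 8.7793
circle(B,10.00) ∩ circle(D,7.00): a=7.2942, h=6.8407
  candidates: C₊=(6.0079,6.7106) cross=60.056; C₋=(7.0303,-6.9325) cross=-60.056
  mode + wants cross > 0 → take C=(6.0079,6.7106) (cross=60.056)
ex = (C−B)/|BC| = (0.6763,0.7367); ey = (-0.7367,0.6763)
P = B + 3.05·ex + 2.81·ey = (-0.7621,3.4911)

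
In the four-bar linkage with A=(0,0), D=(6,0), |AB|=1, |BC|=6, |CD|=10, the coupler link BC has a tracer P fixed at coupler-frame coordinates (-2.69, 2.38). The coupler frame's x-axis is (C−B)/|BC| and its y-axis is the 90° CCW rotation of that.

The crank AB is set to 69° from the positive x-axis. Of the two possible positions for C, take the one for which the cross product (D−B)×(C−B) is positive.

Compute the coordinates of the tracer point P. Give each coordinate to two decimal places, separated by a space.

-1.09 -2.35

A=(0,0), D=(6.00,0)
B = A + 1.00·(cos69°, sin69°) = (0.3584, 0.9336)
|BD| = 5.7184
circle(B,6.00) ∩ circle(D,10.00): a=-2.7368, h=5.3394
  candidates: C₊=(-1.4700,6.6482) cross=30.533; C₋=(-3.2135,-3.8874) cross=-30.533
  mode + wants cross > 0 → take C=(-1.4700,6.6482) (cross=30.533)
ex = (C−B)/|BC| = (-0.3047,0.9524); ey = (-0.9524,-0.3047)
P = B + -2.69·ex + 2.38·ey = (-1.0887,-2.3537)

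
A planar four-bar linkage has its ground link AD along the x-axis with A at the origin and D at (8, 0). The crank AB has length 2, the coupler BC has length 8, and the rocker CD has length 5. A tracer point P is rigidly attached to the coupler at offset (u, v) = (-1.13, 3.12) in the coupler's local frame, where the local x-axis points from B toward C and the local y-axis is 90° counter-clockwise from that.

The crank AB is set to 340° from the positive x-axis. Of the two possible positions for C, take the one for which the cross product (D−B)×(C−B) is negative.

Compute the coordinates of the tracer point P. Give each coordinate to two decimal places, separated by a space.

2.59 2.56

A=(0,0), D=(8.00,0)
B = A + 2.00·(cos340°, sin340°) = (1.8794, -0.6840)
|BD| = 6.1587
circle(B,8.00) ∩ circle(D,5.00): a=6.2456, h=4.9992
  candidates: C₊=(7.5311,4.9780) cross=30.789; C₋=(8.6416,-4.9587) cross=-30.789
  mode - wants cross < 0 → take C=(8.6416,-4.9587) (cross=-30.789)
ex = (C−B)/|BC| = (0.8453,-0.5343); ey = (0.5343,0.8453)
P = B + -1.13·ex + 3.12·ey = (2.5913,2.5570)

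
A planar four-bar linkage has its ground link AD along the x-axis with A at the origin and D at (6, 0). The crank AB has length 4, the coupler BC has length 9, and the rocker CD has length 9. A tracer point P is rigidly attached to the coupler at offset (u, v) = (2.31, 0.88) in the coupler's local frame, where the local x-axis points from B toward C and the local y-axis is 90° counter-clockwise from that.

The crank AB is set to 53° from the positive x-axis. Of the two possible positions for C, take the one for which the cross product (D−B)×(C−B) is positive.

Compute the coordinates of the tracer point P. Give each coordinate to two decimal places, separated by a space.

3.87 5.19

A=(0,0), D=(6.00,0)
B = A + 4.00·(cos53°, sin53°) = (2.4073, 3.1945)
|BD| = 4.8076
circle(B,9.00) ∩ circle(D,9.00): a=2.4038, h=8.6730
  candidates: C₊=(9.9667,8.0787) cross=41.696; C₋=(-1.5594,-4.8842) cross=-41.696
  mode + wants cross > 0 → take C=(9.9667,8.0787) (cross=41.696)
ex = (C−B)/|BC| = (0.8399,0.5427); ey = (-0.5427,0.8399)
P = B + 2.31·ex + 0.88·ey = (3.8700,5.1873)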